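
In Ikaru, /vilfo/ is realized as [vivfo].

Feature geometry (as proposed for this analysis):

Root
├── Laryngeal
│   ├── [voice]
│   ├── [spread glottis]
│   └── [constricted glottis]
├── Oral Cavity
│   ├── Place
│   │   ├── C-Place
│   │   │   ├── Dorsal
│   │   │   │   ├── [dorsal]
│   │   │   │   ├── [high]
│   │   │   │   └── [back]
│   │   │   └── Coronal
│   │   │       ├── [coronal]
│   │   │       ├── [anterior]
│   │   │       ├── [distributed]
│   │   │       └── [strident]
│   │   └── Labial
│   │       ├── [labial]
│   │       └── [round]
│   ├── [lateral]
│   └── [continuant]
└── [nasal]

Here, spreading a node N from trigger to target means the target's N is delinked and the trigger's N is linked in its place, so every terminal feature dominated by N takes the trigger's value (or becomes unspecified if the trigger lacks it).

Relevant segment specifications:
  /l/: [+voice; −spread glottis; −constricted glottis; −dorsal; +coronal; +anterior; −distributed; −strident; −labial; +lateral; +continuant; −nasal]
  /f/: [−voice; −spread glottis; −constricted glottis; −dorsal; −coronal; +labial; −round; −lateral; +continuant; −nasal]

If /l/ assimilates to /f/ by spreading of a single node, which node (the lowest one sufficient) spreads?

Oral Cavity

Feature comparison: [lateral], [labial], [round], [coronal], [anterior], [distributed], [strident] differ between /l/ and [v]; the remaining terminals match.
These terminals are all dominated by Oral Cavity, and no proper subconstituent of Oral Cavity covers them all; Oral Cavity is their lowest common ancestor.
Spreading Oral Cavity from /f/ overwrites each of those terminals with /f/'s values, yielding exactly [v].
Had Root spread, [voice] would have taken /f/'s value; it stays as in /l/, confirming the spreading constituent is exactly Oral Cavity.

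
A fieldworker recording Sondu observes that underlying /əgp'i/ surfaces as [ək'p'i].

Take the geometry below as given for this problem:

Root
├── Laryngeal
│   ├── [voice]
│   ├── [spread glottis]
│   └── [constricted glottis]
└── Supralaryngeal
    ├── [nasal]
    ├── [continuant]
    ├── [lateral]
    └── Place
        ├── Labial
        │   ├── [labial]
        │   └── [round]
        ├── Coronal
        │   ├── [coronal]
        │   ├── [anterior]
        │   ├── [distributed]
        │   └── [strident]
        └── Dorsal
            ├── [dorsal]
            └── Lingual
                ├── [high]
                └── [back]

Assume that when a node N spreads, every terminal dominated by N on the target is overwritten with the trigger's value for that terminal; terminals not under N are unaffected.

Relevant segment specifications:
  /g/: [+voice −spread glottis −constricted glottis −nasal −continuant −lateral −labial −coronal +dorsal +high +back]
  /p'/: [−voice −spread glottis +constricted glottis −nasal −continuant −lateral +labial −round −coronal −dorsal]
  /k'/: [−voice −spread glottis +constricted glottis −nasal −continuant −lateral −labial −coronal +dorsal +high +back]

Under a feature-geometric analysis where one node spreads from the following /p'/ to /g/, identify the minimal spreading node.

Laryngeal

Feature comparison: [voice], [constricted glottis] differ between /g/ and [k']; the remaining terminals match.
These terminals are all dominated by Laryngeal, and no proper subconstituent of Laryngeal covers them all; Laryngeal is their lowest common ancestor.
If Laryngeal spreads, every terminal under it takes /p'/'s value, producing [k'] as observed.
[labial], [dorsal] — on which /p'/ differs from /g/ — are unchanged, so Root cannot have spread; the constituent is no larger than Laryngeal.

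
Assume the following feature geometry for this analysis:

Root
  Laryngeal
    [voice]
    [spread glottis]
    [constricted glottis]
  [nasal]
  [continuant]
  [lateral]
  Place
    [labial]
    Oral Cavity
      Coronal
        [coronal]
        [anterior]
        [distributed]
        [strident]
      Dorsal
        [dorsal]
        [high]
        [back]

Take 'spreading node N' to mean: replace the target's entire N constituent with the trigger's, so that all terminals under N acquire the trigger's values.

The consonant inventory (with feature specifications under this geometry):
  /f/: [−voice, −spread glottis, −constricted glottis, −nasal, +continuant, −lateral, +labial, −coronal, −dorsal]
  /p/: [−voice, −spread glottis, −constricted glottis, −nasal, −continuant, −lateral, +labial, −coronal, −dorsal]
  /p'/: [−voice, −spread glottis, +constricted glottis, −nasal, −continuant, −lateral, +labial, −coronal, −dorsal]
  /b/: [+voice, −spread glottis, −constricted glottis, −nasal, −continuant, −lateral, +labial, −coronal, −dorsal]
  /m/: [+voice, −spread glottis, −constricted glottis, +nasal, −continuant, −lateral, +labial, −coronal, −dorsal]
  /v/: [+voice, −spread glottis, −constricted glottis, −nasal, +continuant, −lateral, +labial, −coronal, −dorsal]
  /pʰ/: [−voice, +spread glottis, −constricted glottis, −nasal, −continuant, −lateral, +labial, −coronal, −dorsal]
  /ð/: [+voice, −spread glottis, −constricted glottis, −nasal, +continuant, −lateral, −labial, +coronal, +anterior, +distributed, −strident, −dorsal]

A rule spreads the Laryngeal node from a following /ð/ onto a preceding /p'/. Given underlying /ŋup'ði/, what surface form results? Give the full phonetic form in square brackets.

[ŋubði]

The Laryngeal node dominates the terminals [voice], [spread glottis], [constricted glottis].
Spreading Laryngeal from /ð/ onto /p'/ replaces those values with /ð/'s: [+voice], [−spread glottis], [−constricted glottis]. Features outside Laryngeal ([nasal], [continuant], [lateral], …) stay as in /p'/.
Among the inventory, only /b/ has exactly this specification, giving the surface form [ŋubði].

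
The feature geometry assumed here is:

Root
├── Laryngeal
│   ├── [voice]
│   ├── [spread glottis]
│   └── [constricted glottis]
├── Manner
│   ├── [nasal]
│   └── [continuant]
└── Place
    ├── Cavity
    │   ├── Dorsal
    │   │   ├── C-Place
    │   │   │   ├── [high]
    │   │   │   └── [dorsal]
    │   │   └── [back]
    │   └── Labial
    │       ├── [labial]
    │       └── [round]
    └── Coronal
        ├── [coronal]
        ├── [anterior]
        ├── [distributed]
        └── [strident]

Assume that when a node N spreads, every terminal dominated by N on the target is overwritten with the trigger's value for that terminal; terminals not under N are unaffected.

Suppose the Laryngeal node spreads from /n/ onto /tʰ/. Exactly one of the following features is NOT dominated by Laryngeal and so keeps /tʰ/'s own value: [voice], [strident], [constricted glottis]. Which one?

Laryngeal dominates exactly [voice], [spread glottis], [constricted glottis].
Spreading Laryngeal replaces [voice], [constricted glottis] with the trigger's values, since each sits inside the Laryngeal constituent.
[strident] attaches under Coronal, not under Laryngeal, so /tʰ/ retains its own value for [strident].

[strident]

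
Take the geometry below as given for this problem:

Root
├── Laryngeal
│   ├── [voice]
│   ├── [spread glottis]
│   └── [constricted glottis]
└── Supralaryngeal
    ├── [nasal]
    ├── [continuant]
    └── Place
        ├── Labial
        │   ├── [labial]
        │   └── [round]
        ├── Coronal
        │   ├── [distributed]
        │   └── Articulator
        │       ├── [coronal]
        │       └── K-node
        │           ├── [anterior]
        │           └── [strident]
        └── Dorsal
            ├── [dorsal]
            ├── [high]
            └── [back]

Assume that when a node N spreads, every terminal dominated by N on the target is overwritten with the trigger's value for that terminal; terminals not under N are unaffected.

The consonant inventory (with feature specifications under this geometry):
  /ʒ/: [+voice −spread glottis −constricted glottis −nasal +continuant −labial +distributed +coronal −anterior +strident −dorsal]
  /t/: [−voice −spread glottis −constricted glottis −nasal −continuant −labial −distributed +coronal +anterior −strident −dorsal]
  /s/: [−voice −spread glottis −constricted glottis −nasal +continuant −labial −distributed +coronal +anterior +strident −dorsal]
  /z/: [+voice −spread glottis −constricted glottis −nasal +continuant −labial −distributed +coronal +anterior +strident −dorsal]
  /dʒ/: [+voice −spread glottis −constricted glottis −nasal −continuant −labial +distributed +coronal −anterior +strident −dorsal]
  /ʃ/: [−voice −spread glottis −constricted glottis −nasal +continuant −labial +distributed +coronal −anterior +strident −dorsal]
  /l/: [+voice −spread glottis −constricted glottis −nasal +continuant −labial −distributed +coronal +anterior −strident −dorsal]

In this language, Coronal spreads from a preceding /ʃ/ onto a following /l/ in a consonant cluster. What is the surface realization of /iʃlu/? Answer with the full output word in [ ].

Terminals under Coronal in this geometry: [distributed], [coronal], [anterior], [strident].
Spreading Coronal from /ʃ/ onto /l/ replaces those values with /ʃ/'s: [+distributed], [+coronal], [−anterior], [+strident]. Features outside Coronal ([voice], [spread glottis], [constricted glottis], …) stay as in /l/.
This feature bundle is that of [ʒ], so /iʃlu/ surfaces as [iʃʒu].

[iʃʒu]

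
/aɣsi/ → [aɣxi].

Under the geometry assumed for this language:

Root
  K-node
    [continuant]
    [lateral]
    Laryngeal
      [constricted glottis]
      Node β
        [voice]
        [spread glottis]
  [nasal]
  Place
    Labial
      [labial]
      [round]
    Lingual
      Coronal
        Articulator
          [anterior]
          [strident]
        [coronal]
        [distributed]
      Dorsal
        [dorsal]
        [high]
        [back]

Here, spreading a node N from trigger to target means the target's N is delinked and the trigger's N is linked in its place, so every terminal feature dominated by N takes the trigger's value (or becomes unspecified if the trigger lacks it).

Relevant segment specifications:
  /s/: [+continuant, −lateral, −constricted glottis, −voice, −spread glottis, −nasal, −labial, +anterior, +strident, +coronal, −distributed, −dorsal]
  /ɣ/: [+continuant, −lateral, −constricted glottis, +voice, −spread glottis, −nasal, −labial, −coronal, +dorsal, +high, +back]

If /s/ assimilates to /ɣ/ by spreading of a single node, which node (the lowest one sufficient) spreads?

/s/ and [x] differ in [coronal], [anterior], [distributed], [strident], [dorsal], [high], [back]; every other specified feature is identical.
In this geometry the lowest node dominating all of them is Lingual: every daughter of Lingual dominates only a proper subset, so no lower node suffices.
Delinking /s/'s Lingual and associating /ɣ/'s Lingual gives precisely the feature bundle of [x].
[voice] stays as in /s/ although /ɣ/ differs there, so no node dominating it spread; among the remaining candidates Lingual is the lowest that derives the output.

Lingual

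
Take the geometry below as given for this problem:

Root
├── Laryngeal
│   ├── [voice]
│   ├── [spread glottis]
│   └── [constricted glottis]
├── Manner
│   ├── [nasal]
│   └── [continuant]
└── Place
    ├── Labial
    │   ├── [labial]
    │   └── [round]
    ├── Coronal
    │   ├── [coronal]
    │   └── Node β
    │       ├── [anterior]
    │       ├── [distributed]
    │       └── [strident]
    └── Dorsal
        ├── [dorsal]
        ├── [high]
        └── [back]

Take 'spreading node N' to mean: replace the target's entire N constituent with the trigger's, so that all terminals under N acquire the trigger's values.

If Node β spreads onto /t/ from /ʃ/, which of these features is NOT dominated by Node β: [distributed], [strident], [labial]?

[labial]

Under this geometry, Node β contains [anterior], [distributed], [strident].
Of the listed options, [strident], [distributed] are among these and would be overwritten by spreading Node β.
But [labial] is a dependent of Labial, outside Node β; it is therefore untouched by the spreading.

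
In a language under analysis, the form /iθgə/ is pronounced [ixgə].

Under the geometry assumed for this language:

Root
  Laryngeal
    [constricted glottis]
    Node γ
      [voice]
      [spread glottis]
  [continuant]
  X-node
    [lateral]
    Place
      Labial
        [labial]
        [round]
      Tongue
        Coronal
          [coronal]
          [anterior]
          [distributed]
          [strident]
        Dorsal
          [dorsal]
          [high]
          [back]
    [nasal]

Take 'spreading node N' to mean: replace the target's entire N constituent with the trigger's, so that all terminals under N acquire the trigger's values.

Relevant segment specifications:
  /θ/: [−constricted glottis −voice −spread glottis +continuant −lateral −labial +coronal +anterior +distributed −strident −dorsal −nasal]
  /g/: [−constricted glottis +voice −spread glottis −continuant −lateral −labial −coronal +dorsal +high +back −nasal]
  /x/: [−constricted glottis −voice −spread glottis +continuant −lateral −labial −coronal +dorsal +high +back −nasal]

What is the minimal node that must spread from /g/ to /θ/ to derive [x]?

Comparing /θ/ with its surface form [x], the features that change are [coronal], [anterior], [distributed], [strident], [dorsal], [high], [back].
Tracing each changed feature up the tree, the paths first meet at Tongue; any lower node misses at least one of them.
If Tongue spreads, every terminal under it takes /g/'s value, producing [x] as observed.
[continuant], [voice] stay as in /θ/ although /g/ differs there, so no node dominating them spread; among the remaining candidates Tongue is the lowest that derives the output.

Tongue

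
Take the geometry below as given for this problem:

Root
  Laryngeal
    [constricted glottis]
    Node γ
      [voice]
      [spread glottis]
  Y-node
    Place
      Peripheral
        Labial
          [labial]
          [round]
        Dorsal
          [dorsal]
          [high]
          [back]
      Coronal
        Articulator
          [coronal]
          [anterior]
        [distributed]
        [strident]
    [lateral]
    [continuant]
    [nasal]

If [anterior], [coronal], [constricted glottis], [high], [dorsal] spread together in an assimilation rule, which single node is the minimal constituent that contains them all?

[anterior]: Root / Y-node / Place / Coronal / Articulator / [anterior].
[coronal] lies under Articulator (below Y-node).
[constricted glottis] lies under Laryngeal (below Laryngeal).
[high] lies under Dorsal (below Y-node).
[dorsal] lies under Dorsal (below Y-node).
The lowest node appearing on every path is Root; each proper daughter of Root fails to dominate at least one of the listed features.

Root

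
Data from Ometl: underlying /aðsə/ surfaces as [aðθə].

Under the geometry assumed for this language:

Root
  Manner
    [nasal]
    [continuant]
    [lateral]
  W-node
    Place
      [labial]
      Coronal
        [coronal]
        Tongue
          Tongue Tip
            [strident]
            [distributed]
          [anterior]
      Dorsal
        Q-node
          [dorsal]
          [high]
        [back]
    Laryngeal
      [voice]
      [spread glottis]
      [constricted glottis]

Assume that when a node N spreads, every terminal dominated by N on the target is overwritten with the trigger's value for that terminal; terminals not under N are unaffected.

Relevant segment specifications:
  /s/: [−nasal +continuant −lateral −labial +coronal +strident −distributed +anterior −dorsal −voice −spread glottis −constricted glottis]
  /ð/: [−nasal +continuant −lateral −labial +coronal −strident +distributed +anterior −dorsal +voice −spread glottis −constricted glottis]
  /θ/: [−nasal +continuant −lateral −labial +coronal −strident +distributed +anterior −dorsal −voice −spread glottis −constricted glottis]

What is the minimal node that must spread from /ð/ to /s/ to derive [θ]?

The alternation /s/ → [θ] changes [distributed], [strident] and nothing else.
These terminals are all dominated by Tongue Tip, and no proper subconstituent of Tongue Tip covers them all; Tongue Tip is their lowest common ancestor.
If Tongue Tip spreads, every terminal under it takes /ð/'s value, producing [θ] as observed.
[voice], a feature on which the two segments disagree outside Tongue Tip, is unchanged — nothing dominating it spread, and Tongue Tip is the minimal sufficient constituent.

Tongue Tip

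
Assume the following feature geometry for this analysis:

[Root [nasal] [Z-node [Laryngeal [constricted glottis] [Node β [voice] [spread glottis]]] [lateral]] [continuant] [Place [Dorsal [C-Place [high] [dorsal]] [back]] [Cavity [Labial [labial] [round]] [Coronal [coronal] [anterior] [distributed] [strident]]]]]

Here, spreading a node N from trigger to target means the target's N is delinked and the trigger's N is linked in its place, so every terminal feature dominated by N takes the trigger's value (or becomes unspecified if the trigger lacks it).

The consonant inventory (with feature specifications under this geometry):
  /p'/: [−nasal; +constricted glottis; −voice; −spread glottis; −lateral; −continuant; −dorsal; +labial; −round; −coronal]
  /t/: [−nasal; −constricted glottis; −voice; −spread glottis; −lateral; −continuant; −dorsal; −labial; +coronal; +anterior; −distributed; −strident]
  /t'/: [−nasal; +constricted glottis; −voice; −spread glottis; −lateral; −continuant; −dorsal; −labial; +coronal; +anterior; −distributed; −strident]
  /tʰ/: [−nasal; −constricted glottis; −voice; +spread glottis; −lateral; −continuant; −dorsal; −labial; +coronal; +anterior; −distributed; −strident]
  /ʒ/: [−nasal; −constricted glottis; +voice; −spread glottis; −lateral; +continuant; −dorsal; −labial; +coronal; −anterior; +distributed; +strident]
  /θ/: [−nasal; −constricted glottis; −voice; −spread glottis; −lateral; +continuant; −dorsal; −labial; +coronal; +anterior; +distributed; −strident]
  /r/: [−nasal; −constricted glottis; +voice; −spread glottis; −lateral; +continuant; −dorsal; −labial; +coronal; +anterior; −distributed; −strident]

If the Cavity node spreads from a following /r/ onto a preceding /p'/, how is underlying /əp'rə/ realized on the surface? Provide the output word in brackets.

Cavity immediately or transitively dominates [labial], [round], [coronal], [anterior], [distributed], [strident].
After delinking /p'/'s Cavity and linking /r/'s, the affected terminals become [−labial], [+coronal], [+anterior], [−distributed], [−strident]; [nasal], [constricted glottis], [voice], … (outside Cavity) are retained from /p'/.
Among the inventory, only /t'/ has exactly this specification, giving the surface form [ət'rə].

[ət'rə]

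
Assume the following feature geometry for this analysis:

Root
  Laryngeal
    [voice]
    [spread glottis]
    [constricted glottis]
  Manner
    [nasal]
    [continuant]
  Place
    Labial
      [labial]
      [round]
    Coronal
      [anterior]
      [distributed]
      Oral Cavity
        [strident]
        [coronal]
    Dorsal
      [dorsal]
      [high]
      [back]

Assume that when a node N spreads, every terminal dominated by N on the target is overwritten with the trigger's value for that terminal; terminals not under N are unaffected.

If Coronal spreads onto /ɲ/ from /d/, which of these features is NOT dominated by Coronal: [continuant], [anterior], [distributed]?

[continuant]

Coronal dominates exactly [anterior], [distributed], [strident], [coronal].
Of the listed options, [anterior], [distributed] are among these and would be overwritten by spreading Coronal.
[continuant] is not within the Coronal subtree (it hangs from Manner), so /ɲ/'s [continuant] value survives.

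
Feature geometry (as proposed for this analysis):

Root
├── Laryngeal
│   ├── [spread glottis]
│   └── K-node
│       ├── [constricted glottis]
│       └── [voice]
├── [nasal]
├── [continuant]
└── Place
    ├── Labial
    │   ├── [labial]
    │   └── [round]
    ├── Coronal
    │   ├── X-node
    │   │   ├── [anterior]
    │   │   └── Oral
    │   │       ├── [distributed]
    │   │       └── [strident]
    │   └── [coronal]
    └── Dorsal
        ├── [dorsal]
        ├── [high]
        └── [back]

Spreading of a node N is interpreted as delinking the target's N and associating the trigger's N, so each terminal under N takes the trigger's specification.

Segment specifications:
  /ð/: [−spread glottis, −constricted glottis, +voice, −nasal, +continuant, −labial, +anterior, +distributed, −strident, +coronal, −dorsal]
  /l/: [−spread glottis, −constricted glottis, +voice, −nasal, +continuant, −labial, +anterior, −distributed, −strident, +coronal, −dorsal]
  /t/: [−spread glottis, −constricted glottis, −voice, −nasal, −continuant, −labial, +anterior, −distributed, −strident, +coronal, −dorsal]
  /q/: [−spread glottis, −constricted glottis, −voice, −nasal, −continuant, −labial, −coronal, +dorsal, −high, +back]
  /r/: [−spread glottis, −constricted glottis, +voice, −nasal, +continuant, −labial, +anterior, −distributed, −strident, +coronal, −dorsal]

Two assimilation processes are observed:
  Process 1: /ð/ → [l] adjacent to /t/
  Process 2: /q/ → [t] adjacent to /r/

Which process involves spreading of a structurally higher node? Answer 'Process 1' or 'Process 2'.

Process 2

Process 1 alters [distributed]; the lowest dominating node is [distributed] (depth 5 from Root).
In Process 2, [coronal], [anterior], [distributed], [strident], [dorsal], [high], [back] change, so the minimal spreading node is Place at depth 1.
Place (depth 1) sits above [distributed] (depth 5), making Process 2 the one with the higher spreading node.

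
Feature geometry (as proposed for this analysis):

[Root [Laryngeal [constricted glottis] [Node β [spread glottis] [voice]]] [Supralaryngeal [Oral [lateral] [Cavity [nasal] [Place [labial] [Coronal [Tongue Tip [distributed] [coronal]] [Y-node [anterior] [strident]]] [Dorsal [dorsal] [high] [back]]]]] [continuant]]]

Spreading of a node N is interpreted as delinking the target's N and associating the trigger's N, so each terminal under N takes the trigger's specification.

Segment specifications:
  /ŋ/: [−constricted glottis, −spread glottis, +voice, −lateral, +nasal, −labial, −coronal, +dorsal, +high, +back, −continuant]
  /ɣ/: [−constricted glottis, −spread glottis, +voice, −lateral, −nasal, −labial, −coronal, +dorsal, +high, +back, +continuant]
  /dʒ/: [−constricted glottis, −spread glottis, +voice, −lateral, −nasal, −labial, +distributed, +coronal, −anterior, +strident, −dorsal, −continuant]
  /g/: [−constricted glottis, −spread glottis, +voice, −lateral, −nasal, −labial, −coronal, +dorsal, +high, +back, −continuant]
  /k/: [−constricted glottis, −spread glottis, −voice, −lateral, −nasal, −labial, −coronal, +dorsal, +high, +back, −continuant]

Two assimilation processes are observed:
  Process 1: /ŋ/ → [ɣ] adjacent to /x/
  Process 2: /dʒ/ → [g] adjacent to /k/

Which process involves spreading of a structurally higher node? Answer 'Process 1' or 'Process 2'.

Process 1

Process 1 alters [nasal], [continuant]; the lowest common ancestor is Supralaryngeal (depth 1 from Root).
Process 2 alters [coronal], [anterior], [distributed], [strident], [dorsal], [high], [back]; the lowest common ancestor is Place (depth 4 from Root).
Supralaryngeal is closer to Root than Place, so Process 1 spreads the higher node.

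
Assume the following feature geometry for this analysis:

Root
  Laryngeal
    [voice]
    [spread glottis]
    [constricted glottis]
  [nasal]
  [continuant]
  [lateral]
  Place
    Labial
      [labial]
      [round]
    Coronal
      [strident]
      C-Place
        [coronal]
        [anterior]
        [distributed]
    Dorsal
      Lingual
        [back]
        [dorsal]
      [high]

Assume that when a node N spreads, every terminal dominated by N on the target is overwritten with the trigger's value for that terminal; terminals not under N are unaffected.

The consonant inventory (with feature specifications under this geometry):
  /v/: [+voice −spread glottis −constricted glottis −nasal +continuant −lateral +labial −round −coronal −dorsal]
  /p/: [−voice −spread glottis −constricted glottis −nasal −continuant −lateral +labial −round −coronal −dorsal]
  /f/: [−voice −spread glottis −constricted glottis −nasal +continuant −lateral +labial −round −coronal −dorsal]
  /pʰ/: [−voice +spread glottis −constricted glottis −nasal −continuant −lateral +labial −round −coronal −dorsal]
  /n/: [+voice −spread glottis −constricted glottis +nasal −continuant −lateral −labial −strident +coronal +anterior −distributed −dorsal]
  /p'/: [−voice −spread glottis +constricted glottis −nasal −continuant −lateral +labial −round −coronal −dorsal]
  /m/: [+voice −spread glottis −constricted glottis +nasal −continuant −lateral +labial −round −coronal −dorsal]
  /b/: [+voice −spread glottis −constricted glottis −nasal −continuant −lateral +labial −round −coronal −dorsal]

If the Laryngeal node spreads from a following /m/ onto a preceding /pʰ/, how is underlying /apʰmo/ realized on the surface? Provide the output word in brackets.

[abmo]

The Laryngeal node dominates the terminals [voice], [spread glottis], [constricted glottis].
Spreading Laryngeal from /m/ onto /pʰ/ replaces those values with /m/'s: [+voice], [−spread glottis], [−constricted glottis]. Features outside Laryngeal ([nasal], [continuant], [lateral], …) stay as in /pʰ/.
Among the inventory, only /b/ has exactly this specification, giving the surface form [abmo].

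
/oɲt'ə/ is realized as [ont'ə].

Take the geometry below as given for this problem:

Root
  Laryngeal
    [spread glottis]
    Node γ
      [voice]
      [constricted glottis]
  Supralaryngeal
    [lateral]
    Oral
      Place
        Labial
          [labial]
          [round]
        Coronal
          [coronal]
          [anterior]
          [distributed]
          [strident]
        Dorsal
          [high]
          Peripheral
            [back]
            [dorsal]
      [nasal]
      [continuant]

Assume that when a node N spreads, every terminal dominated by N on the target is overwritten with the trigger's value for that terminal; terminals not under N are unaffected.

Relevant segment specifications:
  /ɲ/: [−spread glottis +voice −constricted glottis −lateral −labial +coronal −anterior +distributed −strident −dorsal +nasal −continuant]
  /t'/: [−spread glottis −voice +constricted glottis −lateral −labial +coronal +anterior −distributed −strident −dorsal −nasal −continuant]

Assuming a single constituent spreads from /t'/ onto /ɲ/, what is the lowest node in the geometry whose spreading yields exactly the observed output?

/ɲ/ and [n] differ in [anterior], [distributed]; every other specified feature is identical.
Tracing each changed feature up the tree, the paths first meet at Coronal; any lower node misses at least one of them.
Delinking /ɲ/'s Coronal and associating /t'/'s Coronal gives precisely the feature bundle of [n].
[nasal], [voice] stay as in /ɲ/ although /t'/ differs there, so no node dominating them spread; among the remaining candidates Coronal is the lowest that derives the output.

Coronal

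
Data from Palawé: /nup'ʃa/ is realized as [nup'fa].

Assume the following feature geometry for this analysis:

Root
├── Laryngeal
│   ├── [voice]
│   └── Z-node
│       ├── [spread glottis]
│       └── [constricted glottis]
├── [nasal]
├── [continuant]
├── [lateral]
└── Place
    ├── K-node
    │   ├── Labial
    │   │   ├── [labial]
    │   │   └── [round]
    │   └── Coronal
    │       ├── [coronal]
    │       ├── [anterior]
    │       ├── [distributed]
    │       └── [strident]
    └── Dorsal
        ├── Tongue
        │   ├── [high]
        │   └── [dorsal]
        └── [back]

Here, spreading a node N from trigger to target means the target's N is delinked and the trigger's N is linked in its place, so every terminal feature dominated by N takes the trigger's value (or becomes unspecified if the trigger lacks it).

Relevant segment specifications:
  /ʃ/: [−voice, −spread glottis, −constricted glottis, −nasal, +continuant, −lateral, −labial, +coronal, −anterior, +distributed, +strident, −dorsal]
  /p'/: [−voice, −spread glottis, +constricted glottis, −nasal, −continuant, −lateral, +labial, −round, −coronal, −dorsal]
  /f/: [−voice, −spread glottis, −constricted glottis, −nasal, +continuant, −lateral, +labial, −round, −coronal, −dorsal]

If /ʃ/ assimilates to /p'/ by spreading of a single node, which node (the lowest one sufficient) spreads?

Feature comparison: [labial], [round], [coronal], [anterior], [distributed], [strident] differ between /ʃ/ and [f]; the remaining terminals match.
These terminals are all dominated by K-node, and no proper subconstituent of K-node covers them all; K-node is their lowest common ancestor.
Spreading K-node from /p'/ overwrites each of those terminals with /p'/'s values, yielding exactly [f].
Features on which the two segments disagree outside K-node, such as [continuant], [constricted glottis], are unchanged — nothing dominating them spread, and K-node is the minimal sufficient constituent.

K-node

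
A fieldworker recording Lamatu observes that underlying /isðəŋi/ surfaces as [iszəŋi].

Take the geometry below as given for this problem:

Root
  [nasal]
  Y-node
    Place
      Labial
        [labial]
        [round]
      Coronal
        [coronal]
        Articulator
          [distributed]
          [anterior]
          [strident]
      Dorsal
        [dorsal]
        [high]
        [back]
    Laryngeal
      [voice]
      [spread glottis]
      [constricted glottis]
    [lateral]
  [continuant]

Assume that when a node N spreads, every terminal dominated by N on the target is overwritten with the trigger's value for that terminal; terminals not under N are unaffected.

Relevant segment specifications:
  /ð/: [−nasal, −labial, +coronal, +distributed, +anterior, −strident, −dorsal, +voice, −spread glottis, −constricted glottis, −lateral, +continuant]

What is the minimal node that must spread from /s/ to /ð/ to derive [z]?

Feature comparison: [distributed], [strident] differ between /ð/ and [z]; the remaining terminals match.
The smallest constituent containing every changed terminal is Articulator — each of its daughters lacks at least one of the affected features.
If Articulator spreads, every terminal under it takes /s/'s value, producing [z] as observed.
[voice], a feature on which the two segments disagree outside Articulator, is unchanged — nothing dominating it spread, and Articulator is the minimal sufficient constituent.

Articulator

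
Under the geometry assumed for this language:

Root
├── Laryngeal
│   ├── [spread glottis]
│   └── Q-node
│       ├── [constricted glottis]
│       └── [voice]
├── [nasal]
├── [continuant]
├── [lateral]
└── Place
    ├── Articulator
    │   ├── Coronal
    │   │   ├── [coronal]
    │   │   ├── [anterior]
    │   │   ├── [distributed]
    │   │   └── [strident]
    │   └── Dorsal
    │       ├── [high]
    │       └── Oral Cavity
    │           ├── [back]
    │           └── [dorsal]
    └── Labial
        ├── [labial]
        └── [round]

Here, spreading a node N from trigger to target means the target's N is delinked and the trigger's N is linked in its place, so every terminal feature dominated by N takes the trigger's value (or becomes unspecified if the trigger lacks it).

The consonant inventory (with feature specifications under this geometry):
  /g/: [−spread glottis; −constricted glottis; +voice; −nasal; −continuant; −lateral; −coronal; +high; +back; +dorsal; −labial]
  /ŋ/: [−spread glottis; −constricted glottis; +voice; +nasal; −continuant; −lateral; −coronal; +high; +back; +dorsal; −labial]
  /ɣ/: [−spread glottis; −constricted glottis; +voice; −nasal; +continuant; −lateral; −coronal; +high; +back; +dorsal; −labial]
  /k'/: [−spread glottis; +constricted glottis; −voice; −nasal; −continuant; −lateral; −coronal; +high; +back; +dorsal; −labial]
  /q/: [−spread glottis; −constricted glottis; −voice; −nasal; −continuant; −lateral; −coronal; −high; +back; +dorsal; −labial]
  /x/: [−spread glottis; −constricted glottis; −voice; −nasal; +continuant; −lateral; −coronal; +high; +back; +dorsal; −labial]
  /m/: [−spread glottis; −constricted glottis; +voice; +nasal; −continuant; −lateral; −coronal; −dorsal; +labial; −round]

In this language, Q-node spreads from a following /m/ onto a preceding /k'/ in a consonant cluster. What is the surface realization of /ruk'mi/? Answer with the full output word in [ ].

The Q-node node dominates the terminals [constricted glottis], [voice].
After delinking /k'/'s Q-node and linking /m/'s, the affected terminals become [−constricted glottis], [+voice]; [spread glottis], [nasal], [continuant], … (outside Q-node) are retained from /k'/.
The resulting bundle matches /g/ in the inventory; substituting it for /k'/ gives [rugmi].

[rugmi]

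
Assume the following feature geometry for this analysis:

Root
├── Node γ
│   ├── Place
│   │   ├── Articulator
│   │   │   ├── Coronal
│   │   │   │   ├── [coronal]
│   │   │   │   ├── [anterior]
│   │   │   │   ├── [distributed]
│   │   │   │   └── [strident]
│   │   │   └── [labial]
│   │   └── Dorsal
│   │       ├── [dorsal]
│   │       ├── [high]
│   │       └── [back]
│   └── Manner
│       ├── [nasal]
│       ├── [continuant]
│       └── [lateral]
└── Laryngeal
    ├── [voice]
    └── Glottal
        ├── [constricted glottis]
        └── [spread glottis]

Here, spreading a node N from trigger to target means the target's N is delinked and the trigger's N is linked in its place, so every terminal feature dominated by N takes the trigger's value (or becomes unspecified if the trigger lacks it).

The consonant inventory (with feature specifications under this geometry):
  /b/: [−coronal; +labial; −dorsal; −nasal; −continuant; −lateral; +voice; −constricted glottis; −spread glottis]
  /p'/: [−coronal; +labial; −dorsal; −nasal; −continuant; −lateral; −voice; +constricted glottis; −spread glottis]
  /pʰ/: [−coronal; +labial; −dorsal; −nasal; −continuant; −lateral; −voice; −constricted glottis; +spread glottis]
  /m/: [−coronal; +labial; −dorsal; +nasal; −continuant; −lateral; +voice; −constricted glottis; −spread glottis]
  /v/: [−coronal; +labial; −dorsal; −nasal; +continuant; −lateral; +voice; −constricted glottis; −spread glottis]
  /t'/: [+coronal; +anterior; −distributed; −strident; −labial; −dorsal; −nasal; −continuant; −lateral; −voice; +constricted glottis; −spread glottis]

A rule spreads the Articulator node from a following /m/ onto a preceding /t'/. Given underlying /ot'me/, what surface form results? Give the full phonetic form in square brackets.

[op'me]

Articulator immediately or transitively dominates [coronal], [anterior], [distributed], [strident], [labial].
Spreading Articulator from /m/ onto /t'/ replaces those values with /m/'s: [−coronal], [+labial]. Features outside Articulator ([dorsal], [nasal], [continuant], …) stay as in /t'/.
Among the inventory, only /p'/ has exactly this specification, giving the surface form [op'me].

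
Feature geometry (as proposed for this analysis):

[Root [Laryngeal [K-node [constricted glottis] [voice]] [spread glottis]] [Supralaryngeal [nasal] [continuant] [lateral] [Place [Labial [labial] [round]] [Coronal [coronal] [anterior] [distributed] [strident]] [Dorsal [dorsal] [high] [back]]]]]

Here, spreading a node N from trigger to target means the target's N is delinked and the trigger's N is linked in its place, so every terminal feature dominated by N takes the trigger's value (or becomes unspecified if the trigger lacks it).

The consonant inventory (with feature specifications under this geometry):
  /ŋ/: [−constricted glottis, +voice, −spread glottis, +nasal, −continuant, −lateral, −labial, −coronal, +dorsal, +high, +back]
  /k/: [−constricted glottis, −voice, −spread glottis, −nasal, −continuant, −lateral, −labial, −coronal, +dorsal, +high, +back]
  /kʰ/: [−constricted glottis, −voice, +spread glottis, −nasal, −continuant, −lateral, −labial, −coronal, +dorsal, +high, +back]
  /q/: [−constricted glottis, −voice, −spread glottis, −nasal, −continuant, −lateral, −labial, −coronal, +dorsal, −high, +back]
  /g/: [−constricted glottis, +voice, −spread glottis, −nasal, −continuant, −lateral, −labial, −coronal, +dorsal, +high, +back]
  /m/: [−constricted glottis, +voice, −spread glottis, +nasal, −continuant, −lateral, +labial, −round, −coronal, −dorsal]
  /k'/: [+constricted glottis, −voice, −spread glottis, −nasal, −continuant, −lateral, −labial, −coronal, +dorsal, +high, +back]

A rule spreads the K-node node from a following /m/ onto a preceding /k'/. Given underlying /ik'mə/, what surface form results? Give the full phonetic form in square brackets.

K-node immediately or transitively dominates [constricted glottis], [voice].
The target acquires /m/'s values for everything under K-node — [−constricted glottis], [+voice] — while keeping its own [spread glottis], [nasal], [continuant], ….
Among the inventory, only /g/ has exactly this specification, giving the surface form [igmə].

[igmə]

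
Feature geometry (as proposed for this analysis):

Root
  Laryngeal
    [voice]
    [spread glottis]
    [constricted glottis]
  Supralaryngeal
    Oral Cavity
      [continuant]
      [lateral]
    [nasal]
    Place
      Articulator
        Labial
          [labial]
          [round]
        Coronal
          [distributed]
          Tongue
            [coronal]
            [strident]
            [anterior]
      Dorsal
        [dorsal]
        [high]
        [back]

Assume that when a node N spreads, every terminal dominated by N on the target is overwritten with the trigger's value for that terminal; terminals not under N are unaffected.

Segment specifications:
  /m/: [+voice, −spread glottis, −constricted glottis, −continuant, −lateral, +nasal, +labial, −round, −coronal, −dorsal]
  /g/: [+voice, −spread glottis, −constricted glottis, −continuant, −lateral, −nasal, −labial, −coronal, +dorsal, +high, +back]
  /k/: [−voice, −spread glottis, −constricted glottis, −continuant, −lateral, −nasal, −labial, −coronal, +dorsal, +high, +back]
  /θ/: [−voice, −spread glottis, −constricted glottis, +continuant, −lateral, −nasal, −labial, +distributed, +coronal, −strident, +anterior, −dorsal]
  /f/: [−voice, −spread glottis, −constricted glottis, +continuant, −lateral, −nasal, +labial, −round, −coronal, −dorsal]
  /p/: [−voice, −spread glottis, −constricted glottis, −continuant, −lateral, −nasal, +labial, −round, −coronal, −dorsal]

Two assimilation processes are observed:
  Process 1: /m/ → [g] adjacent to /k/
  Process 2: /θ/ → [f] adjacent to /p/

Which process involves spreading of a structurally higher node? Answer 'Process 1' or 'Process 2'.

Process 1: the features that change are [nasal], [labial], [round], [dorsal], [high], [back]; the minimal node is Supralaryngeal (depth 1).
Process 2: the features that change are [labial], [round], [coronal], [anterior], [distributed], [strident]; the minimal node is Articulator (depth 3).
Depth 1 < depth 3; Process 1 involves the structurally higher constituent Supralaryngeal.

Process 1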